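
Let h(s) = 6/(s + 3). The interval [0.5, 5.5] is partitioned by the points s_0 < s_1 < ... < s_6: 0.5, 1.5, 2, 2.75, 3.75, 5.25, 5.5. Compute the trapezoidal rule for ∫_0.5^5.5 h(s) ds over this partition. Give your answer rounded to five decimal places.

Subinterval widths: 1, 0.5, 0.75, 1, 1.5, 0.25.
h(0.5) = 12/7, h(1.5) = 4/3, h(2) = 1.2, h(2.75) = 24/23, h(3.75) = 8/9, h(5.25) = 8/11, h(5.5) = 12/17.
On each subinterval the trapezoid contributes (Δs_i/2)·[h(s_{i-1}) + h(s_i)].
Sum ≈ 5.35590.

5.35590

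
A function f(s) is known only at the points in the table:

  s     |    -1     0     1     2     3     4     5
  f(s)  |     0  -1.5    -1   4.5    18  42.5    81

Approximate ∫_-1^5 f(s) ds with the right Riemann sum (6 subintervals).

Δs = 1.
Sum = 1·[(-1.5) + (-1) + 4.5 + 18 + 42.5 + 81] = 143.5.

143.5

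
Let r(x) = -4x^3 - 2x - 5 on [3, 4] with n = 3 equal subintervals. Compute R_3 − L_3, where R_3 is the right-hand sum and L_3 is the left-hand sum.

-50

R_3 ≈ -212.777778.
L_3 ≈ -162.777778.
R_3 − L_3 = -50.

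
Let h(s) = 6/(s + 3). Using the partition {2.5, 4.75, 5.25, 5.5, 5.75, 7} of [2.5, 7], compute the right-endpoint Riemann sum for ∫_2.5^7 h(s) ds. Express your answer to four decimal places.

3.2035

Subinterval widths: 2.25, 0.5, 0.25, 0.25, 1.25.
Right endpoints: 4.75, 5.25, 5.5, 5.75, 7.
h(4.75) = 24/31, h(5.25) = 8/11, h(5.5) = 12/17, h(5.75) = 24/35, h(7) = 0.6.
Sum = Σ Δs_i · h(s_i).
Sum ≈ 3.2035.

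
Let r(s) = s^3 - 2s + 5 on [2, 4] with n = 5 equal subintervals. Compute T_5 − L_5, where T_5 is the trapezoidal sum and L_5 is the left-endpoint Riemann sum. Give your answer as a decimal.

10.4

T_5 = 58.48.
L_5 = 48.08.
T_5 − L_5 = 10.4.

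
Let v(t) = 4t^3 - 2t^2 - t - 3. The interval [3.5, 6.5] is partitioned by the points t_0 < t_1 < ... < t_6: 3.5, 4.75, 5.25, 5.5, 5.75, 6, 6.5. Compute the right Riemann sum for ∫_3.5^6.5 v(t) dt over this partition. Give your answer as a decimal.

1746

Subinterval widths: 1.25, 0.5, 0.25, 0.25, 0.25, 0.5.
Right endpoints: 4.75, 5.25, 5.5, 5.75, 6, 6.5.
v(4.75) = 375.8125, v(5.25) = 515.4375, v(5.5) = 596.5, v(5.75) = 685.5625, v(6) = 783, v(6.5) = 1004.5.
Sum = Σ Δt_i · v(t_i).
Sum = 1746.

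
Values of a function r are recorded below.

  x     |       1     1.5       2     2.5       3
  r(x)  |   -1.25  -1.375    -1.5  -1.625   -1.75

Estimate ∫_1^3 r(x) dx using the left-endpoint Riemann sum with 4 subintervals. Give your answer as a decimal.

-2.875

Δx = 0.5.
Sum = 0.5·[(-1.25) + (-1.375) + (-1.5) + (-1.625)] = -2.875.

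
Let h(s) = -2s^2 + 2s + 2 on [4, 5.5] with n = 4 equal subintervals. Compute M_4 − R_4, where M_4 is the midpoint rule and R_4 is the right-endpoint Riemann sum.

4.88671875

M_4 = -50.96484375.
R_4 = -55.8515625.
M_4 − R_4 = 4.88671875.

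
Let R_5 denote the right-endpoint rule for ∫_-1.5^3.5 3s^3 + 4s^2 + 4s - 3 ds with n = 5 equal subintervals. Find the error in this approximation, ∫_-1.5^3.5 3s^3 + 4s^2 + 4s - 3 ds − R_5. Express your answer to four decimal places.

Exact integral: ∫_-1.5^3.5 f(s) ds ≈ 175.416667.
R_5 = 285.625.
Error ≈ 175.416667 − 285.625 ≈ -110.2083.

-110.2083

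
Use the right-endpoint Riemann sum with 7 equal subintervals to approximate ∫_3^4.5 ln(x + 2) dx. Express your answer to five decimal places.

Δx = (4.5 − 3)/7 = 3/14.
Right endpoints: 45/14, 24/7, 51/14, 27/7, 57/14, 30/7, 4.5.
f(45/14) ≈ 1.65140, f(24/7) ≈ 1.69168, f(51/14) ≈ 1.73039, f(27/7) ≈ 1.76766, f(57/14) ≈ 1.80359, f(30/7) ≈ 1.83828, f(4.5) ≈ 1.87180.
Sum = Δx · [f(45/14) + f(24/7) + f(51/14) + ...].
Sum ≈ 2.64746.

2.64746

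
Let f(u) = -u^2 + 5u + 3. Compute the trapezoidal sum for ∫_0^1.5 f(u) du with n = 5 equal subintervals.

8.9775

Δu = (1.5 − 0)/5 = 0.3.
f(0) = 3, f(0.3) = 4.41, f(0.6) = 5.64, f(0.9) = 6.69, f(1.2) = 7.56, f(1.5) = 8.25.
T_5 = (Δu/2)·[f(u_0) + 2f(u_1) + ... + 2f(u_{4}) + f(u_5)].
Sum = 8.9775.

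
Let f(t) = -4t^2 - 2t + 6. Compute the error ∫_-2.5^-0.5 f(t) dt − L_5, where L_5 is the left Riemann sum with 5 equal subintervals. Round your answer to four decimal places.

Exact integral: ∫_-2.5^-0.5 f(t) dt ≈ -2.666667.
L_5 = -6.88.
Error ≈ -2.666667 − (-6.88) ≈ 4.2133.

4.2133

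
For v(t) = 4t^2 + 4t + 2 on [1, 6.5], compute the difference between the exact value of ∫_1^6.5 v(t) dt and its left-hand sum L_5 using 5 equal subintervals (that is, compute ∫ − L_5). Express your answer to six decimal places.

Exact integral: ∫_1^6.5 v(t) dt ≈ 458.33333333.
L_5 = 359.92.
Error ≈ 458.33333333 − 359.92 ≈ 98.413333.

98.413333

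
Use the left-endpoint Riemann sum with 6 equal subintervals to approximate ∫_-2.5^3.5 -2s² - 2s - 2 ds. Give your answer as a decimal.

-47

Δs = (3.5 − (-2.5))/6 = 1.
Left endpoints: -2.5, -1.5, -0.5, 0.5, 1.5, 2.5.
f(-2.5) = -9.5, f(-1.5) = -3.5, f(-0.5) = -1.5, f(0.5) = -3.5, f(1.5) = -9.5, f(2.5) = -19.5.
Sum = Δs · [f(-2.5) + f(-1.5) + f(-0.5) + ...].
Sum = -47.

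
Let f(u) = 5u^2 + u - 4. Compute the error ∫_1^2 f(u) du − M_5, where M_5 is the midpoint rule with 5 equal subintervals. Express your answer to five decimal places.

Exact integral: ∫_1^2 f(u) du ≈ 9.1666667.
M_5 = 9.15.
Error ≈ 9.1666667 − 9.15 ≈ 0.01667.

0.01667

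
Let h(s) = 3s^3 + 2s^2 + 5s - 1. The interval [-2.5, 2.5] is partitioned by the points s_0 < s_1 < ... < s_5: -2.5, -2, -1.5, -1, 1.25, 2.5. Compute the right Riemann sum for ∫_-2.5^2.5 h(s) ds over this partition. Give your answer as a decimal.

96.55859375

Subinterval widths: 0.5, 0.5, 0.5, 2.25, 1.25.
Right endpoints: -2, -1.5, -1, 1.25, 2.5.
h(-2) = -27, h(-1.5) = -14.125, h(-1) = -7, h(1.25) = 14.234375, h(2.5) = 70.875.
Sum = Σ Δs_i · h(s_i).
Sum = 96.55859375.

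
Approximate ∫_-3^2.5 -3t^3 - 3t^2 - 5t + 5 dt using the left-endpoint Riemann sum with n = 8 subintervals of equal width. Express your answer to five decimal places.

Δt = (2.5 − (-3))/8 = 0.6875.
Left endpoints: -3, -2.3125, -1.625, -0.9375, -0.25, 0.4375, 1.125, 1.8125.
f(-3) = 74, f(-2.3125) = 154087/4096, f(-1.625) = 9255/512, f(-0.9375) = 39005/4096, f(-0.25) = 6.109375, f(0.4375) = 8139/4096, f(1.125) = -4451/512, f(1.8125) = -130175/4096.
Sum = Δt · [f(-3) + f(-2.3125) + f(-1.625) + ...].
Sum ≈ 73.45239.

73.45239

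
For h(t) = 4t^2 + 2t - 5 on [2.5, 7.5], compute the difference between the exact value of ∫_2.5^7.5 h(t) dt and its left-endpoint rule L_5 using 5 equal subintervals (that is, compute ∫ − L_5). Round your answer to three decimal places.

101.667

Exact integral: ∫_2.5^7.5 h(t) dt ≈ 566.66667.
L_5 = 465.
Error ≈ 566.66667 − 465 ≈ 101.667.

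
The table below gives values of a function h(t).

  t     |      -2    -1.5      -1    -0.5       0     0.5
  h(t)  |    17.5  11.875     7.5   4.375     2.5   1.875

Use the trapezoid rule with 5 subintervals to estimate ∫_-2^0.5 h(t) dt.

17.96875

Δt = 0.5.
T_5 = (0.5/2)·[17.5 + 2·11.875 + 2·7.5 + 2·4.375 + 2·2.5 + 1.875] = 17.96875.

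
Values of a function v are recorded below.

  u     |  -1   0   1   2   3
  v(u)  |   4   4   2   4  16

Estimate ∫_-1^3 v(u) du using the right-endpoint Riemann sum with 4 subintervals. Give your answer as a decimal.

Δu = 1.
Sum = 1·[4 + 2 + 4 + 16] = 26.

26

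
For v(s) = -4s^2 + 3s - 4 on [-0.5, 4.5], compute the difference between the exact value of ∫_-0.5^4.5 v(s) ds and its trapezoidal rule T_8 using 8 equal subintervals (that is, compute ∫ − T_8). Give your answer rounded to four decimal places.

Exact integral: ∫_-0.5^4.5 v(s) ds ≈ -111.666667.
T_8 = -112.96875.
Error ≈ -111.666667 − (-112.96875) ≈ 1.3021.

1.3021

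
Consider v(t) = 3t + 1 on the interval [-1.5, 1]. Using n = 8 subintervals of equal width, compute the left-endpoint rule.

-0.546875

Δt = (1 − (-1.5))/8 = 0.3125.
Left endpoints: -1.5, -1.1875, -0.875, -0.5625, -0.25, 0.0625, 0.375, 0.6875.
v(-1.5) = -3.5, v(-1.1875) = -2.5625, v(-0.875) = -1.625, v(-0.5625) = -0.6875, v(-0.25) = 0.25, v(0.0625) = 1.1875, v(0.375) = 2.125, v(0.6875) = 3.0625.
Sum = Δt · [v(-1.5) + v(-1.1875) + v(-0.875) + ...].
Sum = -0.546875.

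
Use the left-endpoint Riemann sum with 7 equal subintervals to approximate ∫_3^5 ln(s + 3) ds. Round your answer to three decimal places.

3.844

Δs = (5 − 3)/7 = 2/7.
Left endpoints: 3, 23/7, 25/7, 27/7, 29/7, 31/7, 33/7.
f(3) ≈ 1.792, f(23/7) ≈ 1.838, f(25/7) ≈ 1.883, f(27/7) ≈ 1.925, f(29/7) ≈ 1.966, f(31/7) ≈ 2.005, f(33/7) ≈ 2.043.
Sum = Δs · [f(3) + f(23/7) + f(25/7) + ...].
Sum ≈ 3.844.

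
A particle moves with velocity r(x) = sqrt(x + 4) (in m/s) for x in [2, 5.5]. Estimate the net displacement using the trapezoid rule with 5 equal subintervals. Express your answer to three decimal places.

9.721

Δx = (5.5 − 2)/5 = 0.7.
r(2) ≈ 2.449, r(2.7) ≈ 2.588, r(3.4) ≈ 2.720, r(4.1) ≈ 2.846, r(4.8) ≈ 2.966, r(5.5) ≈ 3.082.
T_5 = (Δx/2)·[r(x_0) + 2r(x_1) + ... + 2r(x_{4}) + r(x_5)].
Sum ≈ 9.721.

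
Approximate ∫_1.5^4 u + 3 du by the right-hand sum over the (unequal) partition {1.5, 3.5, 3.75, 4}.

Subinterval widths: 2, 0.25, 0.25.
Right endpoints: 3.5, 3.75, 4.
f(3.5) = 6.5, f(3.75) = 6.75, f(4) = 7.
Sum = Σ Δu_i · f(u_i).
Sum = 16.4375.

16.4375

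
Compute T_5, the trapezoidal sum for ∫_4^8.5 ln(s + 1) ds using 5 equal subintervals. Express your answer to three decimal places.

8.834

Δs = (8.5 − 4)/5 = 0.9.
f(4) ≈ 1.609, f(4.9) ≈ 1.775, f(5.8) ≈ 1.917, f(6.7) ≈ 2.041, f(7.6) ≈ 2.152, f(8.5) ≈ 2.251.
T_5 = (Δs/2)·[f(s_0) + 2f(s_1) + ... + 2f(s_{4}) + f(s_5)].
Sum ≈ 8.834.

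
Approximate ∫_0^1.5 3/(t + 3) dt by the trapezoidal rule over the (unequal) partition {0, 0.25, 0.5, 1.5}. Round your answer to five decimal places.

1.22482

Subinterval widths: 0.25, 0.25, 1.
f(0) = 1, f(0.25) = 12/13, f(0.5) = 6/7, f(1.5) = 2/3.
On each subinterval the trapezoid contributes (Δt_i/2)·[f(t_{i-1}) + f(t_i)].
Sum ≈ 1.22482.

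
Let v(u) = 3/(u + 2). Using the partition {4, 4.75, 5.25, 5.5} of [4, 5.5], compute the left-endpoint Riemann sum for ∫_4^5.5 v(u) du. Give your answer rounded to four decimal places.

Subinterval widths: 0.75, 0.5, 0.25.
Left endpoints: 4, 4.75, 5.25.
v(4) = 0.5, v(4.75) = 4/9, v(5.25) = 12/29.
Sum = Σ Δu_i · v(u_i).
Sum ≈ 0.7007.

0.7007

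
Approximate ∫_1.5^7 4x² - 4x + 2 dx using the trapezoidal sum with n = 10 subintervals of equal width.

371.4425

Δx = (7 − 1.5)/10 = 0.55.
f(1.5) = 5, f(2.05) = 10.61, f(2.6) = 18.64, f(3.15) = 29.09, f(3.7) = 41.96, f(4.25) = 57.25, f(4.8) = 74.96, f(5.35) = 95.09, f(5.9) = 117.64, f(6.45) = 142.61, f(7) = 170.
T_10 = (Δx/2)·[f(x_0) + 2f(x_1) + ... + 2f(x_{9}) + f(x_10)].
Sum = 371.4425.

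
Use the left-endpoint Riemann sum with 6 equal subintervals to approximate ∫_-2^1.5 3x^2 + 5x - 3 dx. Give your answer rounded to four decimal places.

-6.4774

Δx = (1.5 − (-2))/6 = 7/12.
Left endpoints: -2, -17/12, -5/6, -0.25, 1/3, 11/12.
f(-2) = -1, f(-17/12) = -4.0625, f(-5/6) = -61/12, f(-0.25) = -4.0625, f(1/3) = -1, f(11/12) = 197/48.
Sum = Δx · [f(-2) + f(-17/12) + f(-5/6) + ...].
Sum ≈ -6.4774.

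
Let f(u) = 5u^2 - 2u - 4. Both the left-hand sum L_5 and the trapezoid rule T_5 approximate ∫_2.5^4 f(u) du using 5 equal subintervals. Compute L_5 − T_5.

L_5 = 58.125.
T_5 = 64.9875.
L_5 − T_5 = -6.8625.

-6.8625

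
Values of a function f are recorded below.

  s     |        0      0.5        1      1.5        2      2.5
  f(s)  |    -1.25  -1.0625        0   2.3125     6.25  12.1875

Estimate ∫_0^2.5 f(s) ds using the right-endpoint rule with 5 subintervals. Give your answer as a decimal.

Δs = 0.5.
Sum = 0.5·[(-1.0625) + 0 + 2.3125 + 6.25 + 12.1875] = 9.84375.

9.84375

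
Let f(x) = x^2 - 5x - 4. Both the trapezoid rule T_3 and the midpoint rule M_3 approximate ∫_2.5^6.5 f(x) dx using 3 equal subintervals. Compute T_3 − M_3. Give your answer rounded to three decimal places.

T_3 ≈ -18.48148.
M_3 ≈ -20.25926.
T_3 − M_3 ≈ 1.778.

1.778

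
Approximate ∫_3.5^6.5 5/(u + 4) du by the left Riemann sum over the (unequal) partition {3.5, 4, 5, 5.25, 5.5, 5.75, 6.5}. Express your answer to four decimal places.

1.7486

Subinterval widths: 0.5, 1, 0.25, 0.25, 0.25, 0.75.
Left endpoints: 3.5, 4, 5, 5.25, 5.5, 5.75.
f(3.5) = 2/3, f(4) = 0.625, f(5) = 5/9, f(5.25) = 20/37, f(5.5) = 10/19, f(5.75) = 20/39.
Sum = Σ Δu_i · f(u_i).
Sum ≈ 1.7486.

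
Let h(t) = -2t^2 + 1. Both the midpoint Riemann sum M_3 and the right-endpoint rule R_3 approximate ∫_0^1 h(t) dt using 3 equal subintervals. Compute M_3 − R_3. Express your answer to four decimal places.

M_3 ≈ 0.351852.
R_3 ≈ -0.037037.
M_3 − R_3 ≈ 0.3889.

0.3889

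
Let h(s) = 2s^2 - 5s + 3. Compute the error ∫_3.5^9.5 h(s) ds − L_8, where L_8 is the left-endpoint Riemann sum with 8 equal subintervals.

46.125

Exact integral: ∫_3.5^9.5 h(s) ds = 366.
L_8 = 319.875.
Error = 366 − 319.875 = 46.125.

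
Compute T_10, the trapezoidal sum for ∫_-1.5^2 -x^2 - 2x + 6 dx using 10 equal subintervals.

Δx = (2 − (-1.5))/10 = 0.35.
f(-1.5) = 6.75, f(-1.15) = 6.9775, f(-0.8) = 6.96, f(-0.45) = 6.6975, f(-0.1) = 6.19, f(0.25) = 5.4375, f(0.6) = 4.44, f(0.95) = 3.1975, f(1.3) = 1.71, f(1.65) = -0.0225, f(2) = -2.
T_10 = (Δx/2)·[f(x_0) + 2f(x_1) + ... + 2f(x_{9}) + f(x_10)].
Sum = 15.386875.

15.386875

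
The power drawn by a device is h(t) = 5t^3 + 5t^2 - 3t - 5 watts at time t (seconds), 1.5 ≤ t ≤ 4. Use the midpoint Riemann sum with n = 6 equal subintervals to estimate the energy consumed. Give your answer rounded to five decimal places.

379.91573

Δt = (4 − 1.5)/6 = 5/12.
Midpoints: 41/24, 2.125, 61/24, 71/24, 3.375, 91/24.
h(41/24) = 406357/13824, h(2.125) = 30301/512, h(61/24) = 1406897/13824, h(71/24) = 2202667/13824, h(3.375) = 119831/512, h(91/24) = 4535207/13824.
Sum = Δt · [h(41/24) + h(2.125) + h(61/24) + ...].
Sum ≈ 379.91573.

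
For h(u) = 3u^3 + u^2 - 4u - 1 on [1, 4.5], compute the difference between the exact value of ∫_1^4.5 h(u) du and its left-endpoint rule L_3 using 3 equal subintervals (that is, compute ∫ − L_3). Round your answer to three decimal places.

Exact integral: ∫_1^4.5 h(u) du ≈ 294.83854.
L_3 ≈ 154.50231.
Error ≈ 294.83854 − 154.50231 ≈ 140.336.

140.336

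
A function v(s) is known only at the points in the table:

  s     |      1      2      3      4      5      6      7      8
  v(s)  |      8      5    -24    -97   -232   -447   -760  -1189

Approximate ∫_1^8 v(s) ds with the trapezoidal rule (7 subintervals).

Δs = 1.
T_7 = (1/2)·[8 + 2·5 + 2·(-24) + 2·(-97) + 2·(-232) + 2·(-447) + 2·(-760) + (-1189)] = -2145.5.

-2145.5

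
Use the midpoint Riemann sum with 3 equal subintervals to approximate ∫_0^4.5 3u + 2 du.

39.375

Δu = (4.5 − 0)/3 = 1.5.
Midpoints: 0.75, 2.25, 3.75.
f(0.75) = 4.25, f(2.25) = 8.75, f(3.75) = 13.25.
Sum = Δu · [f(0.75) + f(2.25) + f(3.75)].
Sum = 39.375.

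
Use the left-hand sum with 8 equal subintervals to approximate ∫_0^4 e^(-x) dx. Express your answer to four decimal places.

Δx = (4 − 0)/8 = 0.5.
Left endpoints: 0, 0.5, 1, 1.5, 2, 2.5, 3, 3.5.
f(0) ≈ 1.0000, f(0.5) ≈ 0.6065, f(1) ≈ 0.3679, f(1.5) ≈ 0.2231, f(2) ≈ 0.1353, f(2.5) ≈ 0.0821, f(3) ≈ 0.0498, f(3.5) ≈ 0.0302.
Sum = Δx · [f(0) + f(0.5) + f(1) + ...].
Sum ≈ 1.2475.

1.2475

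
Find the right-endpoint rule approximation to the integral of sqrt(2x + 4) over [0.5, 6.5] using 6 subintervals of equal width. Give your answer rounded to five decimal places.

20.56402

Δx = (6.5 − 0.5)/6 = 1.
Right endpoints: 1.5, 2.5, 3.5, 4.5, 5.5, 6.5.
f(1.5) ≈ 2.64575, f(2.5) ≈ 3.00000, f(3.5) ≈ 3.31662, f(4.5) ≈ 3.60555, f(5.5) ≈ 3.87298, f(6.5) ≈ 4.12311.
Sum = Δx · [f(1.5) + f(2.5) + f(3.5) + ...].
Sum ≈ 20.56402.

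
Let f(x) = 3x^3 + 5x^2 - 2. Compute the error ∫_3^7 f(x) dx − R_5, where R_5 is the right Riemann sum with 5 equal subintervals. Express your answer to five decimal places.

-480.53333

Exact integral: ∫_3^7 f(x) dx ≈ 2258.6666667.
R_5 = 2739.2.
Error ≈ 2258.6666667 − 2739.2 ≈ -480.53333.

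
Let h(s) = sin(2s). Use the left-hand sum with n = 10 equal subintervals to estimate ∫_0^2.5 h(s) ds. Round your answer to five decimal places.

Δs = (2.5 − 0)/10 = 0.25.
Left endpoints: 0, 0.25, 0.5, 0.75, 1, 1.25, 1.5, 1.75, 2, 2.25.
h(0) ≈ 0.00000, h(0.25) ≈ 0.47943, h(0.5) ≈ 0.84147, h(0.75) ≈ 0.99749, h(1) ≈ 0.90930, h(1.25) ≈ 0.59847, h(1.5) ≈ 0.14112, h(1.75) ≈ -0.35078, h(2) ≈ -0.75680, h(2.25) ≈ -0.97753.
Sum = Δs · [h(0) + h(0.25) + h(0.5) + ...].
Sum ≈ 0.47054.

0.47054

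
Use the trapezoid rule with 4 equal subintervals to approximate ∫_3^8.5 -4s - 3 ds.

-143

Δs = (8.5 − 3)/4 = 1.375.
f(3) = -15, f(4.375) = -20.5, f(5.75) = -26, f(7.125) = -31.5, f(8.5) = -37.
T_4 = (Δs/2)·[f(s_0) + 2f(s_1) + 2f(s_2) + 2f(s_3) + f(s_4)].
Sum = -143.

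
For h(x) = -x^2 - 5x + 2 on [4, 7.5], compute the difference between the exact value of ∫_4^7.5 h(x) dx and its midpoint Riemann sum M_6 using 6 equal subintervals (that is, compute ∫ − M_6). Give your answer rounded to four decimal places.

-0.0992

Exact integral: ∫_4^7.5 h(x) dx ≈ -212.916667.
M_6 ≈ -212.817419.
Error ≈ -212.916667 − (-212.817419) ≈ -0.0992.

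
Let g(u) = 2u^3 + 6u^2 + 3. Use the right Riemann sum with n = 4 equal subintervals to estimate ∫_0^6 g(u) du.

Δu = (6 − 0)/4 = 1.5.
Right endpoints: 1.5, 3, 4.5, 6.
g(1.5) = 23.25, g(3) = 111, g(4.5) = 306.75, g(6) = 651.
Sum = Δu · [g(1.5) + g(3) + g(4.5) + g(6)].
Sum = 1638.

1638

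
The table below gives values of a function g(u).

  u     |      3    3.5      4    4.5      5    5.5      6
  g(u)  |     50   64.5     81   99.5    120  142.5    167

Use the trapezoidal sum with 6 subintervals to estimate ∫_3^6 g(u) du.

308

Δu = 0.5.
T_6 = (0.5/2)·[50 + 2·64.5 + 2·81 + 2·99.5 + 2·120 + 2·142.5 + 167] = 308.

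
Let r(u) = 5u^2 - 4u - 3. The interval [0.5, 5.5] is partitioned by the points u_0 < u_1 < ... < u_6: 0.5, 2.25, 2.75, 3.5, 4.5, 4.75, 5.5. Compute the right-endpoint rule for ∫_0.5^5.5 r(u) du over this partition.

Subinterval widths: 1.75, 0.5, 0.75, 1, 0.25, 0.75.
Right endpoints: 2.25, 2.75, 3.5, 4.5, 4.75, 5.5.
r(2.25) = 13.3125, r(2.75) = 23.8125, r(3.5) = 44.25, r(4.5) = 80.25, r(4.75) = 90.8125, r(5.5) = 126.25.
Sum = Σ Δu_i · r(u_i).
Sum = 266.03125.

266.03125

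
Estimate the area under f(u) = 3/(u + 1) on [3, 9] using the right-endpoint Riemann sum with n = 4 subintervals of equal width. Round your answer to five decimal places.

Δu = (9 − 3)/4 = 1.5.
Right endpoints: 4.5, 6, 7.5, 9.
f(4.5) = 6/11, f(6) = 3/7, f(7.5) = 6/17, f(9) = 0.3.
Sum = Δu · [f(4.5) + f(6) + f(7.5) + f(9)].
Sum ≈ 2.44045.

2.44045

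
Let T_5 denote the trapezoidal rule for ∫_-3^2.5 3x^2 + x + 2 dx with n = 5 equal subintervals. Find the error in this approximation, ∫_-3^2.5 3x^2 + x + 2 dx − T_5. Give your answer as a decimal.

-3.3275

Exact integral: ∫_-3^2.5 f(x) dx = 52.25.
T_5 = 55.5775.
Error = 52.25 − 55.5775 = -3.3275.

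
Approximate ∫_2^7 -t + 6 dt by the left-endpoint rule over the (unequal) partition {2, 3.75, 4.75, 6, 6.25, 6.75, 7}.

Subinterval widths: 1.75, 1, 1.25, 0.25, 0.5, 0.25.
Left endpoints: 2, 3.75, 4.75, 6, 6.25, 6.75.
f(2) = 4, f(3.75) = 2.25, f(4.75) = 1.25, f(6) = 0, f(6.25) = -0.25, f(6.75) = -0.75.
Sum = Σ Δt_i · f(t_i).
Sum = 10.5.

10.5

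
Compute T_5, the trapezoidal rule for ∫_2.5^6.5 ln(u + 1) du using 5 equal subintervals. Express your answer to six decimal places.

6.718999

Δu = (6.5 − 2.5)/5 = 0.8.
f(2.5) ≈ 1.252763, f(3.3) ≈ 1.458615, f(4.1) ≈ 1.629241, f(4.9) ≈ 1.774952, f(5.7) ≈ 1.902108, f(6.5) ≈ 2.014903.
T_5 = (Δu/2)·[f(u_0) + 2f(u_1) + ... + 2f(u_{4}) + f(u_5)].
Sum ≈ 6.718999.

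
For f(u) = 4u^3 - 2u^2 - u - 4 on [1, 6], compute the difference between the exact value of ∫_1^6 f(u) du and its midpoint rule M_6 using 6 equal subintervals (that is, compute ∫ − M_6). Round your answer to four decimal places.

11.5741

Exact integral: ∫_1^6 f(u) du ≈ 1114.166667.
M_6 ≈ 1102.592593.
Error ≈ 1114.166667 − 1102.592593 ≈ 11.5741.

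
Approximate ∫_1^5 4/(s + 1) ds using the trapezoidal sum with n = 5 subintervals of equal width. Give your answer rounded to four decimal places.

4.4411

Δs = (5 − 1)/5 = 0.8.
f(1) = 2, f(1.8) = 10/7, f(2.6) = 10/9, f(3.4) = 10/11, f(4.2) = 10/13, f(5) = 2/3.
T_5 = (Δs/2)·[f(s_0) + 2f(s_1) + ... + 2f(s_{4}) + f(s_5)].
Sum ≈ 4.4411.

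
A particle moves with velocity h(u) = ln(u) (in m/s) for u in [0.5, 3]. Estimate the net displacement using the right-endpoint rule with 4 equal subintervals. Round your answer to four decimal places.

1.6506

Δu = (3 − 0.5)/4 = 0.625.
Right endpoints: 1.125, 1.75, 2.375, 3.
h(1.125) ≈ 0.1178, h(1.75) ≈ 0.5596, h(2.375) ≈ 0.8650, h(3) ≈ 1.0986.
Sum = Δu · [h(1.125) + h(1.75) + h(2.375) + h(3)].
Sum ≈ 1.6506.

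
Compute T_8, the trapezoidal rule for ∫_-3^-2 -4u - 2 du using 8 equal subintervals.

Δu = (-2 − (-3))/8 = 0.125.
f(-3) = 10, f(-2.875) = 9.5, f(-2.75) = 9, f(-2.625) = 8.5, f(-2.5) = 8, f(-2.375) = 7.5, f(-2.25) = 7, f(-2.125) = 6.5, f(-2) = 6.
T_8 = (Δu/2)·[f(u_0) + 2f(u_1) + ... + 2f(u_{7}) + f(u_8)].
Sum = 8.

8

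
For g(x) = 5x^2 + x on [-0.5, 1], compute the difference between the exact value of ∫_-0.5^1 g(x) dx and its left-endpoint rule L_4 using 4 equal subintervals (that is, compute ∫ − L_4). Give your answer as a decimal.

0.80859375

Exact integral: ∫_-0.5^1 g(x) dx = 2.25.
L_4 = 1.44140625.
Error = 2.25 − 1.44140625 = 0.80859375.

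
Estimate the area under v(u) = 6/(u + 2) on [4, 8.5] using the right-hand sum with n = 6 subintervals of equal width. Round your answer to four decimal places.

3.2022

Δu = (8.5 − 4)/6 = 0.75.
Right endpoints: 4.75, 5.5, 6.25, 7, 7.75, 8.5.
v(4.75) = 8/9, v(5.5) = 0.8, v(6.25) = 8/11, v(7) = 2/3, v(7.75) = 8/13, v(8.5) = 4/7.
Sum = Δu · [v(4.75) + v(5.5) + v(6.25) + ...].
Sum ≈ 3.2022.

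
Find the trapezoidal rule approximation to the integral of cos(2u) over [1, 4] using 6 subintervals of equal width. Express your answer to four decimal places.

Δu = (4 − 1)/6 = 0.5.
f(1) ≈ -0.4161, f(1.5) ≈ -0.9900, f(2) ≈ -0.6536, f(2.5) ≈ 0.2837, f(3) ≈ 0.9602, f(3.5) ≈ 0.7539, f(4) ≈ -0.1455.
T_6 = (Δu/2)·[f(u_0) + 2f(u_1) + ... + 2f(u_{5}) + f(u_6)].
Sum ≈ 0.0366.

0.0366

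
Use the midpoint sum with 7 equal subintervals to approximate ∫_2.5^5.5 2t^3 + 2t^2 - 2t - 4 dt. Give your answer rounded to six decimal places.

Δt = (5.5 − 2.5)/7 = 3/7.
Midpoints: 19/7, 22/7, 25/7, 4, 31/7, 34/7, 37/7.
f(19/7) = 15538/343, f(22/7) = 24544/343, f(25/7) = 36178/343, f(4) = 148, f(31/7) = 68626/343, f(34/7) = 90088/343, f(37/7) = 115474/343.
Sum = Δt · [f(19/7) + f(22/7) + f(25/7) + ...].
Sum ≈ 501.306122.

501.306122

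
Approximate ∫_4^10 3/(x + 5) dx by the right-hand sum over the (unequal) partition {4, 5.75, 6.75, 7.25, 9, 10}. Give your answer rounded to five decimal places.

1.44114

Subinterval widths: 1.75, 1, 0.5, 1.75, 1.
Right endpoints: 5.75, 6.75, 7.25, 9, 10.
f(5.75) = 12/43, f(6.75) = 12/47, f(7.25) = 12/49, f(9) = 3/14, f(10) = 0.2.
Sum = Σ Δx_i · f(x_i).
Sum ≈ 1.44114.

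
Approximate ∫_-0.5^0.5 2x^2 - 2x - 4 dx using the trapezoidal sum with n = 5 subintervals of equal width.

-3.82

Δx = (0.5 − (-0.5))/5 = 0.2.
f(-0.5) = -2.5, f(-0.3) = -3.22, f(-0.1) = -3.78, f(0.1) = -4.18, f(0.3) = -4.42, f(0.5) = -4.5.
T_5 = (Δx/2)·[f(x_0) + 2f(x_1) + ... + 2f(x_{4}) + f(x_5)].
Sum = -3.82.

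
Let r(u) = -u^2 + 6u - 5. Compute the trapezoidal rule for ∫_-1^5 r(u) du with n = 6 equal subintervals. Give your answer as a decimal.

-1

Δu = (5 − (-1))/6 = 1.
r(-1) = -12, r(0) = -5, r(1) = 0, r(2) = 3, r(3) = 4, r(4) = 3, r(5) = 0.
T_6 = (Δu/2)·[r(u_0) + 2r(u_1) + ... + 2r(u_{5}) + r(u_6)].
Sum = -1.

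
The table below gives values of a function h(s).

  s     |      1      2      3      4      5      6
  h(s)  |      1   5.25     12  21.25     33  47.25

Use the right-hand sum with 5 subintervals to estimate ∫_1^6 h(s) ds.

118.75

Δs = 1.
Sum = 1·[5.25 + 12 + 21.25 + 33 + 47.25] = 118.75.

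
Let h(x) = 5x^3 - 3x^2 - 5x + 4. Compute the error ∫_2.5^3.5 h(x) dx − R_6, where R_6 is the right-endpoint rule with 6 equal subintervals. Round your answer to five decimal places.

Exact integral: ∫_2.5^3.5 h(x) dx = 100.5.
R_6 ≈ 110.1319444.
Error ≈ 100.5 − 110.1319444 ≈ -9.63194.

-9.63194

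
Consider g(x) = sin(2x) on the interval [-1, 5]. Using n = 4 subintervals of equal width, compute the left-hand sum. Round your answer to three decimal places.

Δx = (5 − (-1))/4 = 1.5.
Left endpoints: -1, 0.5, 2, 3.5.
g(-1) ≈ -0.909, g(0.5) ≈ 0.841, g(2) ≈ -0.757, g(3.5) ≈ 0.657.
Sum = Δx · [g(-1) + g(0.5) + g(2) + g(3.5)].
Sum ≈ -0.251.

-0.251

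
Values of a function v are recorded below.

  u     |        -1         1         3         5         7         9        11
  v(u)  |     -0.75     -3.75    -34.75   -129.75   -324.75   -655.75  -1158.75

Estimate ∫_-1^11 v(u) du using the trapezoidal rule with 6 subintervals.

-3457

Δu = 2.
T_6 = (2/2)·[(-0.75) + 2·(-3.75) + 2·(-34.75) + 2·(-129.75) + 2·(-324.75) + 2·(-655.75) + (-1158.75)] = -3457.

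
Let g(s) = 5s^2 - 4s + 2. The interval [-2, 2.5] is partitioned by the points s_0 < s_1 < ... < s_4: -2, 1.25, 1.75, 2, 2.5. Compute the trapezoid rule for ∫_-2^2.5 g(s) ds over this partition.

72.703125

Subinterval widths: 3.25, 0.5, 0.25, 0.5.
g(-2) = 30, g(1.25) = 4.8125, g(1.75) = 10.3125, g(2) = 14, g(2.5) = 23.25.
On each subinterval the trapezoid contributes (Δs_i/2)·[g(s_{i-1}) + g(s_i)].
Sum = 72.703125.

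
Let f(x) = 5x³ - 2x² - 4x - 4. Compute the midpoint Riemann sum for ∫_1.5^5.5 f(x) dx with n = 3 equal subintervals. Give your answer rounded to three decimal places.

926.907

Δx = (5.5 − 1.5)/3 = 4/3.
Midpoints: 13/6, 3.5, 29/6.
f(13/6) = 6221/216, f(3.5) = 171.875, f(29/6) = 106813/216.
Sum = Δx · [f(13/6) + f(3.5) + f(29/6)].
Sum ≈ 926.907.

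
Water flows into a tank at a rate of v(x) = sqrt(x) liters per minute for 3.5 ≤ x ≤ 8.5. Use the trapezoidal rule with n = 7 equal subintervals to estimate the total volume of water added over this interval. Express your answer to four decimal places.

Δx = (8.5 − 3.5)/7 = 5/7.
v(3.5) ≈ 1.8708, v(59/14) ≈ 2.0529, v(69/14) ≈ 2.2200, v(79/14) ≈ 2.3755, v(89/14) ≈ 2.5213, v(99/14) ≈ 2.6592, v(109/14) ≈ 2.7903, v(8.5) ≈ 2.9155.
T_7 = (Δx/2)·[v(x_0) + 2v(x_1) + ... + 2v(x_{6}) + v(x_7)].
Sum ≈ 12.1517.

12.1517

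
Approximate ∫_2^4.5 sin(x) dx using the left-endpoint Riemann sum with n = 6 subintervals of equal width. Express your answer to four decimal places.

Δx = (4.5 − 2)/6 = 5/12.
Left endpoints: 2, 29/12, 17/6, 3.25, 11/3, 49/12.
f(2) ≈ 0.9093, f(29/12) ≈ 0.6631, f(17/6) ≈ 0.3034, f(3.25) ≈ -0.1082, f(11/3) ≈ -0.5013, f(49/12) ≈ -0.8086.
Sum = Δx · [f(2) + f(29/12) + f(17/6) + ...].
Sum ≈ 0.1907.

0.1907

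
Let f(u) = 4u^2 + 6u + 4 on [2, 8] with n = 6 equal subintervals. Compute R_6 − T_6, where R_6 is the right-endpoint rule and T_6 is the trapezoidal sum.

138

R_6 = 1018.
T_6 = 880.
R_6 − T_6 = 138.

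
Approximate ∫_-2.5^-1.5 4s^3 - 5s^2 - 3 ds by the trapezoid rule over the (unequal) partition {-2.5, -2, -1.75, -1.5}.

Subinterval widths: 0.5, 0.25, 0.25.
f(-2.5) = -96.75, f(-2) = -55, f(-1.75) = -39.75, f(-1.5) = -27.75.
On each subinterval the trapezoid contributes (Δs_i/2)·[f(s_{i-1}) + f(s_i)].
Sum = -58.21875.

-58.21875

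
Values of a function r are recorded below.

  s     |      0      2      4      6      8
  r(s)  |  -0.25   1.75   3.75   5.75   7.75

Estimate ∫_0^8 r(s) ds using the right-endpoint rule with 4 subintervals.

38

Δs = 2.
Sum = 2·[1.75 + 3.75 + 5.75 + 7.75] = 38.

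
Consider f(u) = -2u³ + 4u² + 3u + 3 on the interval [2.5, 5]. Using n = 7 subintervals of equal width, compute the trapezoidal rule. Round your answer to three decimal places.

-112.494

Δu = (5 − 2.5)/7 = 5/14.
f(2.5) = 4.25, f(20/7) = -831/343, f(45/14) = -17079/1372, f(25/7) = -9046/343, f(55/14) = -61389/1372, f(30/7) = -23361/343, f(65/14) = -133099/1372, f(5) = -132.
T_7 = (Δu/2)·[f(u_0) + 2f(u_1) + ... + 2f(u_{6}) + f(u_7)].
Sum ≈ -112.494.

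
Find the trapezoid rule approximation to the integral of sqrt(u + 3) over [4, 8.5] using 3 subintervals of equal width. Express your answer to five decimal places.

13.64432

Δu = (8.5 − 4)/3 = 1.5.
f(4) ≈ 2.64575, f(5.5) ≈ 2.91548, f(7) ≈ 3.16228, f(8.5) ≈ 3.39116.
T_3 = (Δu/2)·[f(u_0) + 2f(u_1) + 2f(u_2) + f(u_3)].
Sum ≈ 13.64432.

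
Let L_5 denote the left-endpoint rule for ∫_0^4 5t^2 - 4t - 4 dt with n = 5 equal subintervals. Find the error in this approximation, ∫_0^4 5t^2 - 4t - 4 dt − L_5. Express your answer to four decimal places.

23.4667

Exact integral: ∫_0^4 f(t) dt ≈ 58.666667.
L_5 = 35.2.
Error ≈ 58.666667 − 35.2 ≈ 23.4667.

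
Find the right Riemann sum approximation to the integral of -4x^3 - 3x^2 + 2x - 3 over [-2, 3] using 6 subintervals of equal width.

Δx = (3 − (-2))/6 = 5/6.
Right endpoints: -7/6, -1/3, 0.5, 4/3, 13/6, 3.
f(-7/6) = -331/108, f(-1/3) = -104/27, f(0.5) = -3.25, f(4/3) = -409/27, f(13/6) = -5771/108, f(3) = -132.
Sum = Δx · [f(-7/6) + f(-1/3) + f(0.5) + ...].
Sum = -175.625.

-175.625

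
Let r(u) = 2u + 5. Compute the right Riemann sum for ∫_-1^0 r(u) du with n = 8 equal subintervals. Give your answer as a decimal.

Δu = (0 − (-1))/8 = 0.125.
Right endpoints: -0.875, -0.75, -0.625, -0.5, -0.375, -0.25, -0.125, 0.
r(-0.875) = 3.25, r(-0.75) = 3.5, r(-0.625) = 3.75, r(-0.5) = 4, r(-0.375) = 4.25, r(-0.25) = 4.5, r(-0.125) = 4.75, r(0) = 5.
Sum = Δu · [r(-0.875) + r(-0.75) + r(-0.625) + ...].
Sum = 4.125.

4.125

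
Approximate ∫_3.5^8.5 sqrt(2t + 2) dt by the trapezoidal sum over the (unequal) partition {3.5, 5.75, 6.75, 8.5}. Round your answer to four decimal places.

Subinterval widths: 2.25, 1, 1.75.
f(3.5) ≈ 3.0000, f(5.75) ≈ 3.6742, f(6.75) ≈ 3.9370, f(8.5) ≈ 4.3589.
On each subinterval the trapezoid contributes (Δt_i/2)·[f(t_{i-1}) + f(t_i)].
Sum ≈ 18.5730.

18.5730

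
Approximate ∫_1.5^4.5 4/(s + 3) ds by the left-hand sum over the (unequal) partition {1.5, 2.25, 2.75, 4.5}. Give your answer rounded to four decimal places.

2.2650

Subinterval widths: 0.75, 0.5, 1.75.
Left endpoints: 1.5, 2.25, 2.75.
f(1.5) = 8/9, f(2.25) = 16/21, f(2.75) = 16/23.
Sum = Σ Δs_i · f(s_i).
Sum ≈ 2.2650.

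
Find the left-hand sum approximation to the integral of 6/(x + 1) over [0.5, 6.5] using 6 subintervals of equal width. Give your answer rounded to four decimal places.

11.4616

Δx = (6.5 − 0.5)/6 = 1.
Left endpoints: 0.5, 1.5, 2.5, 3.5, 4.5, 5.5.
f(0.5) = 4, f(1.5) = 2.4, f(2.5) = 12/7, f(3.5) = 4/3, f(4.5) = 12/11, f(5.5) = 12/13.
Sum = Δx · [f(0.5) + f(1.5) + f(2.5) + ...].
Sum ≈ 11.4616.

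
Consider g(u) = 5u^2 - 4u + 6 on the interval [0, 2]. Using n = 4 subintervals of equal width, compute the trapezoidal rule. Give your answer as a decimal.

Δu = (2 − 0)/4 = 0.5.
g(0) = 6, g(0.5) = 5.25, g(1) = 7, g(1.5) = 11.25, g(2) = 18.
T_4 = (Δu/2)·[g(u_0) + 2g(u_1) + 2g(u_2) + 2g(u_3) + g(u_4)].
Sum = 17.75.

17.75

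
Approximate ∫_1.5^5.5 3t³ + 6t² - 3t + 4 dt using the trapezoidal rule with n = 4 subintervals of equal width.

1007.5

Δt = (5.5 − 1.5)/4 = 1.
f(1.5) = 23.125, f(2.5) = 80.875, f(3.5) = 195.625, f(4.5) = 385.375, f(5.5) = 668.125.
T_4 = (Δt/2)·[f(t_0) + 2f(t_1) + 2f(t_2) + 2f(t_3) + f(t_4)].
Sum = 1007.5.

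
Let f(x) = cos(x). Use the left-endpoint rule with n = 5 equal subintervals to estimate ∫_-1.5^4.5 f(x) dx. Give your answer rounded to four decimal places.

Δx = (4.5 − (-1.5))/5 = 1.2.
Left endpoints: -1.5, -0.3, 0.9, 2.1, 3.3.
f(-1.5) ≈ 0.0707, f(-0.3) ≈ 0.9553, f(0.9) ≈ 0.6216, f(2.1) ≈ -0.5048, f(3.3) ≈ -0.9875.
Sum = Δx · [f(-1.5) + f(-0.3) + f(0.9) + f(2.1) + f(3.3)].
Sum ≈ 0.1864.

0.1864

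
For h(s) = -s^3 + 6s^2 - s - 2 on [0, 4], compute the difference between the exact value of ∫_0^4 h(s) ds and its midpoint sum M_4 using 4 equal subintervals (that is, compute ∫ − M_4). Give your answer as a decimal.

0

Exact integral: ∫_0^4 h(s) ds = 48.
M_4 = 48.
Error = 48 − 48 = 0.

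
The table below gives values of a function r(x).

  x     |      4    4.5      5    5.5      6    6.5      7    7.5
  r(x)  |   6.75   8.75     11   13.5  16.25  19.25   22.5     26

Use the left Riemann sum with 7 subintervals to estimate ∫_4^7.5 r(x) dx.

Δx = 0.5.
Sum = 0.5·[6.75 + 8.75 + 11 + 13.5 + 16.25 + 19.25 + 22.5] = 49.

49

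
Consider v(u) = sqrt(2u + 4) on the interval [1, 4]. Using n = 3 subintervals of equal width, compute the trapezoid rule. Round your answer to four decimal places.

Δu = (4 − 1)/3 = 1.
v(1) ≈ 2.4495, v(2) ≈ 2.8284, v(3) ≈ 3.1623, v(4) ≈ 3.4641.
T_3 = (Δu/2)·[v(u_0) + 2v(u_1) + 2v(u_2) + v(u_3)].
Sum ≈ 8.9475.

8.9475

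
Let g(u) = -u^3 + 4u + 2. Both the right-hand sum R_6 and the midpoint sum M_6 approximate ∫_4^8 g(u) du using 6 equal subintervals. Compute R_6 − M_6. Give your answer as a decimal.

R_6 ≈ -1005.3333333.
M_6 ≈ -853.3333333.
R_6 − M_6 = -152.

-152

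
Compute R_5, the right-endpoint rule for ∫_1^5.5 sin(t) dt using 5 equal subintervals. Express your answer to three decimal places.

-0.853

Δt = (5.5 − 1)/5 = 0.9.
Right endpoints: 1.9, 2.8, 3.7, 4.6, 5.5.
f(1.9) ≈ 0.946, f(2.8) ≈ 0.335, f(3.7) ≈ -0.530, f(4.6) ≈ -0.994, f(5.5) ≈ -0.706.
Sum = Δt · [f(1.9) + f(2.8) + f(3.7) + f(4.6) + f(5.5)].
Sum ≈ -0.853.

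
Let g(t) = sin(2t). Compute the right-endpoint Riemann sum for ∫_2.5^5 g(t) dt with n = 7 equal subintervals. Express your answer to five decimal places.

0.61138

Δt = (5 − 2.5)/7 = 5/14.
Right endpoints: 20/7, 45/14, 25/7, 55/14, 30/7, 65/14, 5.
g(20/7) ≈ -0.53871, g(45/14) ≈ 0.14487, g(25/7) ≈ 0.75763, g(55/14) ≈ 1.00000, g(30/7) ≈ 0.75349, g(65/14) ≈ 0.13862, g(5) ≈ -0.54402.
Sum = Δt · [g(20/7) + g(45/14) + g(25/7) + ...].
Sum ≈ 0.61138.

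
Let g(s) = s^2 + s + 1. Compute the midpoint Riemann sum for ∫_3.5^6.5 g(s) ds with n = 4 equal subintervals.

Δs = (6.5 − 3.5)/4 = 0.75.
Midpoints: 3.875, 4.625, 5.375, 6.125.
g(3.875) = 19.890625, g(4.625) = 27.015625, g(5.375) = 35.265625, g(6.125) = 44.640625.
Sum = Δs · [g(3.875) + g(4.625) + g(5.375) + g(6.125)].
Sum = 95.109375.

95.109375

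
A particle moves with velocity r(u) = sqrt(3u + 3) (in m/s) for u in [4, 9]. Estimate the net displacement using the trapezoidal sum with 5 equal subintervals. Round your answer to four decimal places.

23.5955

Δu = (9 − 4)/5 = 1.
r(4) ≈ 3.8730, r(5) ≈ 4.2426, r(6) ≈ 4.5826, r(7) ≈ 4.8990, r(8) ≈ 5.1962, r(9) ≈ 5.4772.
T_5 = (Δu/2)·[r(u_0) + 2r(u_1) + ... + 2r(u_{4}) + r(u_5)].
Sum ≈ 23.5955.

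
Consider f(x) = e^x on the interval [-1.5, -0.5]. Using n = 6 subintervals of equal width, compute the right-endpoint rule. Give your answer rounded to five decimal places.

Δx = (-0.5 − (-1.5))/6 = 1/6.
Right endpoints: -4/3, -7/6, -1, -5/6, -2/3, -0.5.
f(-4/3) ≈ 0.26360, f(-7/6) ≈ 0.31140, f(-1) ≈ 0.36788, f(-5/6) ≈ 0.43460, f(-2/3) ≈ 0.51342, f(-0.5) ≈ 0.60653.
Sum = Δx · [f(-4/3) + f(-7/6) + f(-1) + ...].
Sum ≈ 0.41624.

0.41624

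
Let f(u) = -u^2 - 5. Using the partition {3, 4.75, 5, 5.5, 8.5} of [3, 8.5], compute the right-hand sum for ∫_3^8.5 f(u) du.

-305.109375

Subinterval widths: 1.75, 0.25, 0.5, 3.
Right endpoints: 4.75, 5, 5.5, 8.5.
f(4.75) = -27.5625, f(5) = -30, f(5.5) = -35.25, f(8.5) = -77.25.
Sum = Σ Δu_i · f(u_i).
Sum = -305.109375.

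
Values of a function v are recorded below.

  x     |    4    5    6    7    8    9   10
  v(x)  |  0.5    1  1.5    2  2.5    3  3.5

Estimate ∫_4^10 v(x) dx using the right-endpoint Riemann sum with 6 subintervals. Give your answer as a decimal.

13.5

Δx = 1.
Sum = 1·[1 + 1.5 + 2 + 2.5 + 3 + 3.5] = 13.5.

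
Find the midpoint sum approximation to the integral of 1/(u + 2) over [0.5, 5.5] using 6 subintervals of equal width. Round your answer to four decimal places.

1.0946

Δu = (5.5 − 0.5)/6 = 5/6.
Midpoints: 11/12, 1.75, 31/12, 41/12, 4.25, 61/12.
f(11/12) = 12/35, f(1.75) = 4/15, f(31/12) = 12/55, f(41/12) = 12/65, f(4.25) = 0.16, f(61/12) = 12/85.
Sum = Δu · [f(11/12) + f(1.75) + f(31/12) + ...].
Sum ≈ 1.0946.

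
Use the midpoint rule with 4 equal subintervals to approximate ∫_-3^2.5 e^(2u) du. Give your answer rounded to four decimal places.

55.1193

Δu = (2.5 − (-3))/4 = 1.375.
Midpoints: -2.3125, -0.9375, 0.4375, 1.8125.
f(-2.3125) ≈ 0.0098, f(-0.9375) ≈ 0.1534, f(0.4375) ≈ 2.3989, f(1.8125) ≈ 37.5247.
Sum = Δu · [f(-2.3125) + f(-0.9375) + f(0.4375) + f(1.8125)].
Sum ≈ 55.1193.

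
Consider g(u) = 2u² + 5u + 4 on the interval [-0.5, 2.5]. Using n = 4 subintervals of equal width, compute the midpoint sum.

37.21875

Δu = (2.5 − (-0.5))/4 = 0.75.
Midpoints: -0.125, 0.625, 1.375, 2.125.
g(-0.125) = 3.40625, g(0.625) = 7.90625, g(1.375) = 14.65625, g(2.125) = 23.65625.
Sum = Δu · [g(-0.125) + g(0.625) + g(1.375) + g(2.125)].
Sum = 37.21875.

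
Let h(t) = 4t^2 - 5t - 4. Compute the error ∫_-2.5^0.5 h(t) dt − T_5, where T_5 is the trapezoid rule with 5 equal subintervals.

Exact integral: ∫_-2.5^0.5 h(t) dt = 24.
T_5 = 24.72.
Error = 24 − 24.72 = -0.72.

-0.72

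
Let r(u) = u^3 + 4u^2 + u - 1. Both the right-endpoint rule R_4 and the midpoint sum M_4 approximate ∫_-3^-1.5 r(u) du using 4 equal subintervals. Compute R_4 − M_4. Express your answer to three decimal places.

R_4 ≈ 7.19238.
M_4 ≈ 7.68896.
R_4 − M_4 ≈ -0.497.

-0.497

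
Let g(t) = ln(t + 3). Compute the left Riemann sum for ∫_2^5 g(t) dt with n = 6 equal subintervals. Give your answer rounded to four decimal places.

5.4693

Δt = (5 − 2)/6 = 0.5.
Left endpoints: 2, 2.5, 3, 3.5, 4, 4.5.
g(2) ≈ 1.6094, g(2.5) ≈ 1.7047, g(3) ≈ 1.7918, g(3.5) ≈ 1.8718, g(4) ≈ 1.9459, g(4.5) ≈ 2.0149.
Sum = Δt · [g(2) + g(2.5) + g(3) + ...].
Sum ≈ 5.4693.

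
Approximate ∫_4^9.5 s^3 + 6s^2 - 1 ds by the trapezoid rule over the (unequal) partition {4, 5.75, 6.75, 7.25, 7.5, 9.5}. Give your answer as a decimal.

Subinterval widths: 1.75, 1, 0.5, 0.25, 2.
f(4) = 159, f(5.75) = 387.484375, f(6.75) = 579.921875, f(7.25) = 695.453125, f(7.5) = 758.375, f(9.5) = 1397.875.
On each subinterval the trapezoid contributes (Δs_i/2)·[f(s_{i-1}) + f(s_i)].
Sum = 3618.69921875.

3618.69921875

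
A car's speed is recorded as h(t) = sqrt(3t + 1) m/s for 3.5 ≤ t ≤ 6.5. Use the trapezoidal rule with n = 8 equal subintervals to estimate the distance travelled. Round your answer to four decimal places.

11.9585

Δt = (6.5 − 3.5)/8 = 0.375.
h(3.5) ≈ 3.3912, h(3.875) ≈ 3.5532, h(4.25) ≈ 3.7081, h(4.625) ≈ 3.8568, h(5) ≈ 4.0000, h(5.375) ≈ 4.1382, h(5.75) ≈ 4.2720, h(6.125) ≈ 4.4017, h(6.5) ≈ 4.5277.
T_8 = (Δt/2)·[h(t_0) + 2h(t_1) + ... + 2h(t_{7}) + h(t_8)].
Sum ≈ 11.9585.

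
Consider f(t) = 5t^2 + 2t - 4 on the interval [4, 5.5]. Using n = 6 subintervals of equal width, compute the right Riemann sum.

188.234375

Δt = (5.5 − 4)/6 = 0.25.
Right endpoints: 4.25, 4.5, 4.75, 5, 5.25, 5.5.
f(4.25) = 94.8125, f(4.5) = 106.25, f(4.75) = 118.3125, f(5) = 131, f(5.25) = 144.3125, f(5.5) = 158.25.
Sum = Δt · [f(4.25) + f(4.5) + f(4.75) + ...].
Sum = 188.234375.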